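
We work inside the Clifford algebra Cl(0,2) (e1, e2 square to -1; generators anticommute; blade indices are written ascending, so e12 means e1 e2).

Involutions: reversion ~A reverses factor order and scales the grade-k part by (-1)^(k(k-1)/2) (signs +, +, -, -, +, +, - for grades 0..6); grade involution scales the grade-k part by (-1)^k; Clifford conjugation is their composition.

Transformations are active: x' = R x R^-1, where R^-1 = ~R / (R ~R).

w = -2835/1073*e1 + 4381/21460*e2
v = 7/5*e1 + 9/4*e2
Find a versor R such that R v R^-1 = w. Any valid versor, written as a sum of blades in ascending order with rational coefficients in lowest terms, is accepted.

Here q(v) = q(w) = -2809/400; the classical choice R = v + w = -6664/5365*e1 + 26333/10730*e2 then realises v -> w under the sandwich.
Answer: -6664/5365*e1 + 26333/10730*e2


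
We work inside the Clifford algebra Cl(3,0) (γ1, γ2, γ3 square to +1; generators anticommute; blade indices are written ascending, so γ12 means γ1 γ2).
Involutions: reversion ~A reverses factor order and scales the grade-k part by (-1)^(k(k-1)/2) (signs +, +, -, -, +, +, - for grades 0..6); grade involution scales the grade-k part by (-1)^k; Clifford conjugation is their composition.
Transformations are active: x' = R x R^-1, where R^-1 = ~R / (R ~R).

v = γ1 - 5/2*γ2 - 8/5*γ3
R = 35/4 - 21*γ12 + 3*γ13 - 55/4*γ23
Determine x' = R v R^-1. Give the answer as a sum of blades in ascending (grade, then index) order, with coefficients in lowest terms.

~R = 35/4 + 21*γ12 - 3*γ13 + 55/4*γ23, and R ~R = 5725/8, so R^-1 = ~R / (5725/8).
R v = 1129/20*γ1 + 169/8*γ2 - 411/8*γ3 + 547/20*γ123
Answer: -3839/5725*γ1 + 79786/28625*γ2 - 72221/57250*γ3


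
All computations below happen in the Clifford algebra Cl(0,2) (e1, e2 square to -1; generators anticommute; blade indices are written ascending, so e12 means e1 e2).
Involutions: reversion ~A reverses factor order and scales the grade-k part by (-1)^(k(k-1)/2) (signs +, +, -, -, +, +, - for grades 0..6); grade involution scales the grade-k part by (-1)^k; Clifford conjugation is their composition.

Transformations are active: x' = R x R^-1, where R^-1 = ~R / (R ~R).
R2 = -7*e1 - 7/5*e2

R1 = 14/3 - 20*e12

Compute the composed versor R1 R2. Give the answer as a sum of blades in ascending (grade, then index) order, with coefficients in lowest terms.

Distribute over the terms of R1 (each basis-blade product reordered to ascending indices, repeated generators contracted through their squares):
(14/3) R2 = -98/3*e1 - 98/15*e2
(-20*e12) R2 = -28*e1 + 140*e2
Summing the partial products and collecting blades:
Answer: -182/3*e1 + 2002/15*e2


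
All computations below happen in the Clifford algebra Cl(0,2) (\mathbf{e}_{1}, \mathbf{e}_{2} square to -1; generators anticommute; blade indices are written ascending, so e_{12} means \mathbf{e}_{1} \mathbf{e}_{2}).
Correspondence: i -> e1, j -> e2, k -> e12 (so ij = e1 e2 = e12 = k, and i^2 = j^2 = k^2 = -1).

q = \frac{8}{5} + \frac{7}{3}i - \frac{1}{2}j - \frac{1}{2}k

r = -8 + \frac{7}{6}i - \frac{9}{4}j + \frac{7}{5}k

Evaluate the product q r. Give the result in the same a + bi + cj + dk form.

In blades: q = \frac{8}{5} + \frac{7}{3} e_{1} - \frac{1}{2} e_{2} - \frac{1}{2} e_{12}, r = -8 + \frac{7}{6} e_{1} - \frac{9}{4} e_{2} + \frac{7}{5} e_{12}.
Distribute q over r term by term (generator squares from the signature, products reordered to ascending indices): (\frac{8}{5})*r = -\frac{64}{5} + \frac{28}{15} e_{1} - \frac{18}{5} e_{2} + \frac{56}{25} e_{12}; (\frac{7}{3} e_{1})*r = -\frac{49}{18} - \frac{56}{3} e_{1} - \frac{49}{15} e_{2} - \frac{21}{4} e_{12}; (-\frac{1}{2} e_{2})*r = -\frac{9}{8} - \frac{7}{10} e_{1} + 4 e_{2} + \frac{7}{12} e_{12}; (-\frac{1}{2} e_{12})*r = \frac{7}{10} - \frac{9}{8} e_{1} - \frac{7}{12} e_{2} + 4 e_{12}.
Sum: -\frac{5741}{360} - \frac{149}{8} e_{1} - \frac{69}{20} e_{2} + \frac{118}{75} e_{12}; translating back through the correspondence:
Answer: -\frac{5741}{360} - \frac{149}{8}i - \frac{69}{20}j + \frac{118}{75}k


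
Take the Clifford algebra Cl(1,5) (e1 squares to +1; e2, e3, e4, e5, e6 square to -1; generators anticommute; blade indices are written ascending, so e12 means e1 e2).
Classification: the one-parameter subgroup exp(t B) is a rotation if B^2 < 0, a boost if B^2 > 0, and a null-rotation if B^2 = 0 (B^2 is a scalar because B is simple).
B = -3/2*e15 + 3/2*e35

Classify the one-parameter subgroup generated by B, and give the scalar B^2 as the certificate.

B^2 term by term: the squares give (-3/2)^2*(e15)^2 + (3/2)^2*(e35)^2 = 9/4*(+1) + 9/4*(-1) = 0 (each basis 2-blade squares to minus the product of its generators' squares); cross terms between blades sharing an index anticommute and cancel. So B^2 = 0.
Answer: null-rotation, certificate B^2 = 0. B^2 = 0 is basis-independent, so its sign is the whole story.


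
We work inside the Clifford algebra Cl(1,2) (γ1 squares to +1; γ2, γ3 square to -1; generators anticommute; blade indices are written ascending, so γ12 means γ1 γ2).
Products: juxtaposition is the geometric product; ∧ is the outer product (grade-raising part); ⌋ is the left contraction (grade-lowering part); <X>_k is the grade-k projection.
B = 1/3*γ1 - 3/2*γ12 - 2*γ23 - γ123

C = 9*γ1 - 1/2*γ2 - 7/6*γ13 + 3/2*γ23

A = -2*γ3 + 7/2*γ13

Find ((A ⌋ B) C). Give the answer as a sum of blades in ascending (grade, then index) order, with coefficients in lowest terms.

step 1: 15/2*γ2 - 2*γ12
step 2: 15/4 - γ1 + 18*γ2 - 45/4*γ3 - 135/2*γ12 + 3*γ13 - 7/3*γ23 + 35/4*γ123
Answer: 15/4 - γ1 + 18*γ2 - 45/4*γ3 - 135/2*γ12 + 3*γ13 - 7/3*γ23 + 35/4*γ123


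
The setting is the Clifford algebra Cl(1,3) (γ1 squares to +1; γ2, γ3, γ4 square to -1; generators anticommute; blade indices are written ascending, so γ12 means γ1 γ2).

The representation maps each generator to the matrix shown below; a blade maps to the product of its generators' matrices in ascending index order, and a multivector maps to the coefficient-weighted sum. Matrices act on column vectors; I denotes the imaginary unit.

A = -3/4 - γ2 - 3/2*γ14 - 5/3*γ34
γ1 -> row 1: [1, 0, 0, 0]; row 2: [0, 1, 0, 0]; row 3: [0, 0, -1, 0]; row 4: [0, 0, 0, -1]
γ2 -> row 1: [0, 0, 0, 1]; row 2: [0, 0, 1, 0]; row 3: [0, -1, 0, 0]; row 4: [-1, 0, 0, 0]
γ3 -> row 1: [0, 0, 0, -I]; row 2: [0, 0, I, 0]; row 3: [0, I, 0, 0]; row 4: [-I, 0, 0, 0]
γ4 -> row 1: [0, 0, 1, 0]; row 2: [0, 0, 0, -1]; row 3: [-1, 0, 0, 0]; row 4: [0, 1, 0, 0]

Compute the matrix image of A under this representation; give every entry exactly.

Bivector images (products of the table entries): rho(γ14) = rho(γ1)rho(γ4) = row 1: [0, 0, 1, 0]; row 2: [0, 0, 0, -1]; row 3: [1, 0, 0, 0]; row 4: [0, -1, 0, 0]; rho(γ34) = rho(γ3)rho(γ4) = row 1: [0, -I, 0, 0]; row 2: [-I, 0, 0, 0]; row 3: [0, 0, 0, -I]; row 4: [0, 0, -I, 0].
M = (-3/4)*1 + (-1)*rho(γ2) + (-3/2)*rho(γ14) + (-5/3)*rho(γ34), summed entrywise (1 is the identity matrix):
Answer: row 1: [-3/4, 5*I/3, -3/2, -1]; row 2: [5*I/3, -3/4, -1, 3/2]; row 3: [-3/2, 1, -3/4, 5*I/3]; row 4: [1, 3/2, 5*I/3, -3/4]


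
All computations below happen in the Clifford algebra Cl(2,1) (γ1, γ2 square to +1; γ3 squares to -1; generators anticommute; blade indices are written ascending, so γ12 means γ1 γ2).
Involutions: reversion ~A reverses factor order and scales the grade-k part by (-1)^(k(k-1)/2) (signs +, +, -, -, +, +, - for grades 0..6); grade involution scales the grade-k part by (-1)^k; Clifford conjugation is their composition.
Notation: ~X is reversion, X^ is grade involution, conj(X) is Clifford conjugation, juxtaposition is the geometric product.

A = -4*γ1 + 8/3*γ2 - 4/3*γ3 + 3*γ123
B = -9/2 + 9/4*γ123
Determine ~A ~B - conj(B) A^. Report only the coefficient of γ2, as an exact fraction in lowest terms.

first term: 27/4 + 18*γ1 - 12*γ2 + 6*γ3 - 3*γ12 + 6*γ13 + 9*γ23 + 27/2*γ123
second term: -27/4 - 18*γ1 + 12*γ2 - 6*γ3 - 3*γ12 + 6*γ13 + 9*γ23 + 27/2*γ123
Answer: -24


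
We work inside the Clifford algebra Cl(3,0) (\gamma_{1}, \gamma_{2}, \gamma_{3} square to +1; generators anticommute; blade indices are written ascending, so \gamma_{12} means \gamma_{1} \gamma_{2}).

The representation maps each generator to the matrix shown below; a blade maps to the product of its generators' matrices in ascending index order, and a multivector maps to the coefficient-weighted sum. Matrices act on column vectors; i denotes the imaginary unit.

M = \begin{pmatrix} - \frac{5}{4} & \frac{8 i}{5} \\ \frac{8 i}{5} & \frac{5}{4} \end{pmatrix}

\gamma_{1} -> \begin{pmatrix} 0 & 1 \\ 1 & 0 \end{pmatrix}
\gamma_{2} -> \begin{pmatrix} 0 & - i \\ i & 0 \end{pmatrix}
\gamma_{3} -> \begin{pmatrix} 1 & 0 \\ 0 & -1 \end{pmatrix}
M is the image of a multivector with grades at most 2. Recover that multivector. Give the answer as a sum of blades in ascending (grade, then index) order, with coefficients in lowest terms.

Method: 1, rho(\gamma_{1}), rho(\gamma_{2}), rho(\gamma_{3}) form a trace-orthogonal basis of the 2x2 complex matrices (tr(X Y) = 2 if X = Y, else 0), so M = m0*1 + m1*rho(\gamma_{1}) + m2*rho(\gamma_{2}) + m3*rho(\gamma_{3}) with m0 = tr(M)/2 = 0, m1 = tr(M rho(\gamma_{1}))/2 = \frac{8 i}{5}, m2 = tr(M rho(\gamma_{2}))/2 = 0, m3 = tr(M rho(\gamma_{3}))/2 = - \frac{5}{4}.
Multiplying table entries, the bivector images are rho(\gamma_{12}) = i*rho(\gamma_{3}), rho(\gamma_{13}) = -i*rho(\gamma_{2}), rho(\gamma_{23}) = i*rho(\gamma_{1}); with real blade coefficients the real parts of m0..m3 are the coefficients of 1, \gamma_{1}, \gamma_{2}, \gamma_{3} and the imaginary parts give the bivectors (\gamma_{23}: Im m1, \gamma_{13}: -Im m2, \gamma_{12}: Im m3).
Answer: -\frac{5}{4} \gamma_{3} + \frac{8}{5} \gamma_{23}


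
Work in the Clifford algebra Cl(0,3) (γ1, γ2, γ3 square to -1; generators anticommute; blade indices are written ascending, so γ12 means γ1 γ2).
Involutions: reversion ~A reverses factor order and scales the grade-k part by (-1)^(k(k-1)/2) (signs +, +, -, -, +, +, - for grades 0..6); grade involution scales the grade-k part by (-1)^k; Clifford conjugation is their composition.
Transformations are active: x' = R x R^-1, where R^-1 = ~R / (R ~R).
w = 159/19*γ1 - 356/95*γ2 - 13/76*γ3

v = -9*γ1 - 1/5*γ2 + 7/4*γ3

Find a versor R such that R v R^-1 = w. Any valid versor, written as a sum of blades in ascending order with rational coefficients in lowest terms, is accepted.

Since q(v) = q(w) = -33641/400, the sum R = v + w = -12/19*γ1 - 75/19*γ2 + 30/19*γ3 does the job whenever invertible.
Answer: -12/19*γ1 - 75/19*γ2 + 30/19*γ3


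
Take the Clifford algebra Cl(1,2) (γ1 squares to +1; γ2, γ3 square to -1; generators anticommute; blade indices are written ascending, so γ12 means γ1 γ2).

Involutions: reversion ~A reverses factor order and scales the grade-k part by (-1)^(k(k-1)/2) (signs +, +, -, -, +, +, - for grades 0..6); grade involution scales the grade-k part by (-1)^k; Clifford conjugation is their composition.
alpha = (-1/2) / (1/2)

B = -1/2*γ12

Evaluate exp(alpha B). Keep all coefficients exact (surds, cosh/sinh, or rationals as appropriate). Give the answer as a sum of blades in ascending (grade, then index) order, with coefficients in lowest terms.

B^2 = (-1/2)^2*(γ12)^2 = 1/4*(+1) = 1/4 (a basis 2-blade squares to minus the product of its generators' squares).
B^2 = 1/4 — B^2 > 0, so the exponential closes hyperbolically: l = 1/2, alpha*l = -1/2, so exp(alpha B) = cosh(-1/2) + (sinh(-1/2)/(1/2))*B = cosh(1/2) + (-2*sinh(1/2))*B.
Answer: cosh(1/2) + sinh(1/2)*γ12


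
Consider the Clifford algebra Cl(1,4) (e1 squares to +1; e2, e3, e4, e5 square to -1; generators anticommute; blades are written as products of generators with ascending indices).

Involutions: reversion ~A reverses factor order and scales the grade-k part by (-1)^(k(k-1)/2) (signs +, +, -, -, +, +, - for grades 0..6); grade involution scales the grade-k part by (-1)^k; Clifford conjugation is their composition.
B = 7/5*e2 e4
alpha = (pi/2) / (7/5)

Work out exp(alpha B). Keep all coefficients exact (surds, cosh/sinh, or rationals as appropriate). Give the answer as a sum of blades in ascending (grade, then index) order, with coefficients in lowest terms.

B^2 = (7/5)^2*(e2 e4)^2 = 49/25*(-1) = -49/25 (a basis 2-blade squares to minus the product of its generators' squares).
B^2 = -49/25 — since the square is negative, the closed form is circular: l = 7/5, alpha*l = pi/2, so exp(alpha B) = cos(pi/2) + (sin(pi/2)/(7/5))*B = 0 + (5/7)*B.
Answer: e2 e4


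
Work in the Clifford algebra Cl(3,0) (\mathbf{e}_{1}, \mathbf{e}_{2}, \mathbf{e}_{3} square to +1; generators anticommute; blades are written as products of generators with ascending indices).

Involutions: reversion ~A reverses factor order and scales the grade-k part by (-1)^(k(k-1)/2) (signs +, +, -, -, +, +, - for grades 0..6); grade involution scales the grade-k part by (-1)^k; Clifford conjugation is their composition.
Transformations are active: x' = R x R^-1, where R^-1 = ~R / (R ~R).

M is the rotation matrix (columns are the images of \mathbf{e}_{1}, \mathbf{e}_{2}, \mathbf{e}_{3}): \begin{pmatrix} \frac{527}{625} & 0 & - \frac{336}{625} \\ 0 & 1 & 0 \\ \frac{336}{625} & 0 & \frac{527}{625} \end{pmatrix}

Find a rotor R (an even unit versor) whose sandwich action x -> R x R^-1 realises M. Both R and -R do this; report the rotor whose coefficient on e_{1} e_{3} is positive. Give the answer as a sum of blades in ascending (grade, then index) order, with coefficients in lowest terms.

Method: write R = a + b12*e_{1} e_{2} + b13*e_{1} e_{3} + b23*e_{2} e_{3} with a^2 + b12^2 + b13^2 + b23^2 = 1 (so R^-1 = ~R). Expanding the columns R e_j ~R gives tr M = 4a^2 - 1 and, from the antisymmetric part, M21 - M12 = -4a*b12, M13 - M31 = 4a*b13, M32 - M23 = -4a*b23.
Here tr M = \frac{1679}{625}, so a^2 = (1 + tr M)/4 = \frac{576}{625} and a = ±\frac{24}{25}. Taking a = \frac{24}{25}: M21 - M12 = 0, M13 - M31 = -\frac{672}{625}, M32 - M23 = 0, giving b12 = 0, b13 = -\frac{7}{25}, b23 = 0, i.e. R = \frac{24}{25} - \frac{7}{25} e_{1} e_{3}.
Its e_{1} e_{3} coefficient is negative, so report the other preimage -R.
Answer: -\frac{24}{25} + \frac{7}{25} e_{1} e_{3}. Sheet selection: the two-to-one cover makes ±R indistinguishable at the matrix level (trace \frac{1679}{625}), so uniqueness comes from the required sign on e_{1} e_{3}.


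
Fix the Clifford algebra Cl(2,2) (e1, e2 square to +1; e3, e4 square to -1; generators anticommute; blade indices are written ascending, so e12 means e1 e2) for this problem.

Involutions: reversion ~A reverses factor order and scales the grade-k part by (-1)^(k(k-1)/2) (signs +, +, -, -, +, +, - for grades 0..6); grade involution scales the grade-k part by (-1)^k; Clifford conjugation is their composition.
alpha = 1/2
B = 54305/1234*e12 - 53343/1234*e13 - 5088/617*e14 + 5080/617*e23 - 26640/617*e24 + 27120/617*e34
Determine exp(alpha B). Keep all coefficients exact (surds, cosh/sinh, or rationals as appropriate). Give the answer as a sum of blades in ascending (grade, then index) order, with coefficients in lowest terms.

B^2 term by term: the squares give (54305/1234)^2*(e12)^2 + (-53343/1234)^2*(e13)^2 + (-5088/617)^2*(e14)^2 + (5080/617)^2*(e23)^2 + (-26640/617)^2*(e24)^2 + (27120/617)^2*(e34)^2 = 2949033025/1522756*(-1) + 2845475649/1522756*(+1) + 25887744/380689*(+1) + 25806400/380689*(+1) + 709689600/380689*(+1) + 735494400/380689*(-1) = 0 (each basis 2-blade squares to minus the product of its generators' squares); cross terms between blades sharing an index anticommute and cancel; the commuting (index-disjoint) pairs give grade-4 terms 2*c*c'*(blade product), which cancel blade by blade — e1234: 1472751600/380689 - 1421057520/380689 - 51694080/380689 = 0 — confirming B is simple. So B^2 = 0.
B^2 = 0, hence only two terms survive: exp(alpha B) = 1 + alpha B (parabolic case).
Answer: 1 + 54305/2468*e12 - 53343/2468*e13 - 2544/617*e14 + 2540/617*e23 - 13320/617*e24 + 13560/617*e34


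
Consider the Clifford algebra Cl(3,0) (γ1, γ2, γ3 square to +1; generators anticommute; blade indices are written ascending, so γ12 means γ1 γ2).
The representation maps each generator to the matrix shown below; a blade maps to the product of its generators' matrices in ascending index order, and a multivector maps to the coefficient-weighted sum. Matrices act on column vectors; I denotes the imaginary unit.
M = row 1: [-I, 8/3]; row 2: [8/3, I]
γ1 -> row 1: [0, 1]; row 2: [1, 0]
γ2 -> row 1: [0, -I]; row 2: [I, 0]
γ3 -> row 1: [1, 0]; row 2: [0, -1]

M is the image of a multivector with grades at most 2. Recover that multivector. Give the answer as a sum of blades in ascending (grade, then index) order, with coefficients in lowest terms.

Method: 1, rho(γ1), rho(γ2), rho(γ3) form a trace-orthogonal basis of the 2x2 complex matrices (tr(X Y) = 2 if X = Y, else 0), so M = m0*1 + m1*rho(γ1) + m2*rho(γ2) + m3*rho(γ3) with m0 = tr(M)/2 = 0, m1 = tr(M rho(γ1))/2 = 8/3, m2 = tr(M rho(γ2))/2 = 0, m3 = tr(M rho(γ3))/2 = -I.
Multiplying table entries, the bivector images are rho(γ12) = I*rho(γ3), rho(γ13) = -I*rho(γ2), rho(γ23) = I*rho(γ1); with real blade coefficients the real parts of m0..m3 are the coefficients of 1, γ1, γ2, γ3 and the imaginary parts give the bivectors (γ23: Im m1, γ13: -Im m2, γ12: Im m3).
Answer: 8/3*γ1 - γ12


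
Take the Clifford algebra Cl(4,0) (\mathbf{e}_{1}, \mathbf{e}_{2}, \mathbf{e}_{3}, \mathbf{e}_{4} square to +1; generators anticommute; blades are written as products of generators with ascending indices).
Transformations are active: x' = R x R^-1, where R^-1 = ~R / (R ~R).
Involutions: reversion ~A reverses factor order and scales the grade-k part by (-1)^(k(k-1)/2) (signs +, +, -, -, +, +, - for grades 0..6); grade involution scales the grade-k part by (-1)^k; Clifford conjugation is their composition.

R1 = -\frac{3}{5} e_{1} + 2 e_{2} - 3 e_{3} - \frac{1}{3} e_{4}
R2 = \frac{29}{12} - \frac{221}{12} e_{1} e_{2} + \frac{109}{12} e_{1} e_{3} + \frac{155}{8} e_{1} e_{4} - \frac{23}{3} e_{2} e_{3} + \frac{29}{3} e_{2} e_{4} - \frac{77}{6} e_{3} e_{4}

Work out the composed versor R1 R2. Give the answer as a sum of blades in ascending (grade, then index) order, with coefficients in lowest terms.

Distribute over the terms of R1 (each basis-blade product reordered to ascending indices, repeated generators contracted through their squares):
(-\frac{3}{5} e_{1}) R2 = -\frac{29}{20} e_{1} + \frac{221}{20} e_{2} - \frac{109}{20} e_{3} - \frac{93}{8} e_{4} + \frac{23}{5} e_{1} e_{2} e_{3} - \frac{29}{5} e_{1} e_{2} e_{4} + \frac{77}{10} e_{1} e_{3} e_{4}
(2 e_{2}) R2 = \frac{221}{6} e_{1} + \frac{29}{6} e_{2} - \frac{46}{3} e_{3} + \frac{58}{3} e_{4} - \frac{109}{6} e_{1} e_{2} e_{3} - \frac{155}{4} e_{1} e_{2} e_{4} - \frac{77}{3} e_{2} e_{3} e_{4}
(-3 e_{3}) R2 = \frac{109}{4} e_{1} - 23 e_{2} - \frac{29}{4} e_{3} + \frac{77}{2} e_{4} + \frac{221}{4} e_{1} e_{2} e_{3} + \frac{465}{8} e_{1} e_{3} e_{4} + 29 e_{2} e_{3} e_{4}
(-\frac{1}{3} e_{4}) R2 = \frac{155}{24} e_{1} + \frac{29}{9} e_{2} - \frac{77}{18} e_{3} - \frac{29}{36} e_{4} + \frac{221}{36} e_{1} e_{2} e_{4} - \frac{109}{36} e_{1} e_{3} e_{4} + \frac{23}{9} e_{2} e_{3} e_{4}
Summing the partial products and collecting blades:
Answer: \frac{8291}{120} e_{1} - \frac{701}{180} e_{2} - \frac{1454}{45} e_{3} + \frac{3269}{72} e_{4} + \frac{2501}{60} e_{1} e_{2} e_{3} - \frac{3457}{90} e_{1} e_{2} e_{4} + \frac{22607}{360} e_{1} e_{3} e_{4} + \frac{53}{9} e_{2} e_{3} e_{4}


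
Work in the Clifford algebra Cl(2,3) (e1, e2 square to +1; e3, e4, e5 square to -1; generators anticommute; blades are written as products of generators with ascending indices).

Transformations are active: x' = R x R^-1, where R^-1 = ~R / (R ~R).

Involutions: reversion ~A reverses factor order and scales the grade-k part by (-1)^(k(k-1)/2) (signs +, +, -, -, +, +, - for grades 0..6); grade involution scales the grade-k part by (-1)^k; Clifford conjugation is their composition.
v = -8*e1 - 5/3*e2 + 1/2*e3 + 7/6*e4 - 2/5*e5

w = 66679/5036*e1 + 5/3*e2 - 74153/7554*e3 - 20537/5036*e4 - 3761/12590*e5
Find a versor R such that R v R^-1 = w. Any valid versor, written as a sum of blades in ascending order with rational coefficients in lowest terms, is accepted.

The midline construction: v and w both square to 9751/150, so reflecting in their sum 26391/5036*e1 - 35188/3777*e3 - 43985/15108*e4 - 8797/12590*e5 exchanges them.
Answer: 26391/5036*e1 - 35188/3777*e3 - 43985/15108*e4 - 8797/12590*e5


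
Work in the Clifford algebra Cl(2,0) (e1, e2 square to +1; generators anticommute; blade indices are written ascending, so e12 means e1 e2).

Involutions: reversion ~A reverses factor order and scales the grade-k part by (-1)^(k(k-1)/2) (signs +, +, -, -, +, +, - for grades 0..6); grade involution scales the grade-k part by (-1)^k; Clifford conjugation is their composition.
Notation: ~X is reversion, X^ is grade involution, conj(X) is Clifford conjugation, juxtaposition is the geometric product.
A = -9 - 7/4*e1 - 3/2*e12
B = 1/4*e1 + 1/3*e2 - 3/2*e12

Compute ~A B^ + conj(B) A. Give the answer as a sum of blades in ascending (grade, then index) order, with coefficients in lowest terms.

first term: 43/16 + 7/4*e1 + 6*e2 + 169/12*e12
second term: 43/16 + 7/4*e1 + 6*e2 - 169/12*e12
Answer: 43/8 + 7/2*e1 + 12*e2


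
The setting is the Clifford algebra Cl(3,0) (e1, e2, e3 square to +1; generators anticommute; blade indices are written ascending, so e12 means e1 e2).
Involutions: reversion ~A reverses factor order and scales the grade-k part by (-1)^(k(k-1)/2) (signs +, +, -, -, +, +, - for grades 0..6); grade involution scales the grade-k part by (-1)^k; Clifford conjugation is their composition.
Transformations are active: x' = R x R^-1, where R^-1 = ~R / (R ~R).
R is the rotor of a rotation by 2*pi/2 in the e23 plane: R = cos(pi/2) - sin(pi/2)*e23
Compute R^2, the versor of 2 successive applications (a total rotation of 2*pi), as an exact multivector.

The rotor phase is half the rotation angle and phases add under composition, so 2 steps in the e23 plane accumulate phase 2*(pi/2) = pi: R^2 = cos(pi) - sin(pi)*e23.
cos(pi) = -1 and sin(pi) = 0, so R^2 = -1. The total rotation 2*pi is 1 full turn, so every vector returns to itself, yet the rotor is -1, on the OTHER sheet of the double cover (an odd number of 2*pi turns).
Answer: -1


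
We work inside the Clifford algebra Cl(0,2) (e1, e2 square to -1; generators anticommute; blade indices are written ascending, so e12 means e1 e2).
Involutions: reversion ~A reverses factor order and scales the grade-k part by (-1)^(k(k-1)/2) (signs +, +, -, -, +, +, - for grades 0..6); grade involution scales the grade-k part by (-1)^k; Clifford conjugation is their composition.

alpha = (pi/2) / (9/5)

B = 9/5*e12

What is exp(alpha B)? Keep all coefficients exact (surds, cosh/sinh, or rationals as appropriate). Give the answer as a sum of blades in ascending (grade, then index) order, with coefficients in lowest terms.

B^2 = (9/5)^2*(e12)^2 = 81/25*(-1) = -81/25 (a basis 2-blade squares to minus the product of its generators' squares).
B^2 = -81/25 — B^2 < 0, so the exponential closes trigonometrically: l = 9/5, alpha*l = pi/2, so exp(alpha B) = cos(pi/2) + (sin(pi/2)/(9/5))*B = 0 + (5/9)*B.
Answer: e12


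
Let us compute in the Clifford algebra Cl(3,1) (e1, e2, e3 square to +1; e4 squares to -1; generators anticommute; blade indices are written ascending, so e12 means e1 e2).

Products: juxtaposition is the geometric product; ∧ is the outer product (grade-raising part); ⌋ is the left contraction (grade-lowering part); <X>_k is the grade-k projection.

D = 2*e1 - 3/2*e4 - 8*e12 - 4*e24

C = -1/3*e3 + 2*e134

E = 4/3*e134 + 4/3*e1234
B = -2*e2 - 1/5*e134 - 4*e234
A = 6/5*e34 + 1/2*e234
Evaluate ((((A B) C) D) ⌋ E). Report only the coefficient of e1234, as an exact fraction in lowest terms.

step 1: -2 - 6/25*e1 - 24/5*e2 + 1/10*e12 - e34 - 12/5*e234
step 2: -2*e1 + 2/3*e3 - 1/3*e4 + 24/5*e12 + 2/25*e13 + 8/5*e23 - 4/5*e24 - 12/25*e34 - 1/30*e123 - 4*e134 - 1/5*e234 + 48/5*e1234
step 3: 371/10 + 98/15*e2 - 146/75*e3 + 658/15*e13 - 329/15*e14 - 439/150*e23 + 371/5*e34 - 56/15*e123 + 28/15*e124 - 211/75*e134 + 196/15*e234 + 461/100*e1234
step 4: -2227/225 + 3668/45*e1 - 844/225*e2 + 1204/45*e3 - 2408/45*e4 + 1484/15*e12 + 1462/225*e14 - 1316/45*e23 + 2632/45*e24 - 584/225*e124 + 1834/45*e134 + 742/15*e1234
Answer: 742/15


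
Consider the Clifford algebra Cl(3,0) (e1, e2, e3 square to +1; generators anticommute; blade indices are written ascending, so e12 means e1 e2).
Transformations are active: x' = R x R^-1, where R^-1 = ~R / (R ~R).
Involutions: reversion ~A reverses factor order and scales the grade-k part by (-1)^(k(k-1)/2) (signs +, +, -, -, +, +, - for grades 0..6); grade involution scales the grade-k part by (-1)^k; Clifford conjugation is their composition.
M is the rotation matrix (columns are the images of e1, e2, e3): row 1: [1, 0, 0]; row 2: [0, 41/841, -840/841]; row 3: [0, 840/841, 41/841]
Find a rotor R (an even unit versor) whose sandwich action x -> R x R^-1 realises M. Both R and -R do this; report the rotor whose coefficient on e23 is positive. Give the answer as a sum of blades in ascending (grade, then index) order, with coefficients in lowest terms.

Method: write R = a + b12*e12 + b13*e13 + b23*e23 with a^2 + b12^2 + b13^2 + b23^2 = 1 (so R^-1 = ~R). Expanding the columns R e_j ~R gives tr M = 4a^2 - 1 and, from the antisymmetric part, M21 - M12 = -4a*b12, M13 - M31 = 4a*b13, M32 - M23 = -4a*b23.
Here tr M = 923/841, so a^2 = (1 + tr M)/4 = 441/841 and a = ±21/29. Taking a = 21/29: M21 - M12 = 0, M13 - M31 = 0, M32 - M23 = 1680/841, giving b12 = 0, b13 = 0, b23 = -20/29, i.e. R = 21/29 - 20/29*e23.
Its e23 coefficient is negative, so report the other preimage -R.
Answer: -21/29 + 20/29*e23. Uniqueness: Spin(3) -> SO(3) maps R and -R to the same rotation of trace 923/841; fixing the sign of the e23 coefficient removes the ambiguity.


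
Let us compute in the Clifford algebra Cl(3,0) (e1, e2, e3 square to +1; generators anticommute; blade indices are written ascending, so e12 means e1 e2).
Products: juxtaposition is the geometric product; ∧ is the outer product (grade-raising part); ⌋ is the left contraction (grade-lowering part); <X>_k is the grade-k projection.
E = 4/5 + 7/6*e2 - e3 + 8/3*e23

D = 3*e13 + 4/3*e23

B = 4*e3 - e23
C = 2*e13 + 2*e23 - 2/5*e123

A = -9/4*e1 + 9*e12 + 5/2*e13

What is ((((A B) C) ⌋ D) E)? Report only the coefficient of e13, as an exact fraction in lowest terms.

step 1: 10*e1 + 5/2*e12 - 18*e13 + 153/4*e123
step 2: 513/10 - 153/2*e1 + 837/10*e2 + 21*e3 + 36*e12 + 5*e13 - 9*e23 + 20*e123
step 3: -3 - 63*e1 - 28*e2 - 1179/10*e3 + 1539/10*e13 + 342/5*e23
step 4: -2987/30 - 2043/10*e1 + 2201/10*e2 - 18434/75*e3 - 4839/10*e12 + 4653/25*e13 + 21227/100*e23 - 6951/20*e123
Answer: 4653/25


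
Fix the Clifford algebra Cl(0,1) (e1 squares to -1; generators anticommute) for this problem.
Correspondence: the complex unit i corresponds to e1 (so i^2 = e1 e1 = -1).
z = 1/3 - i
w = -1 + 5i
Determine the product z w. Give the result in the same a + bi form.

In blades: z = 1/3 - e1, w = -1 + 5*e1.
Distribute z over w term by term (generator squares from the signature, products reordered to ascending indices): (1/3)*w = -1/3 + 5/3*e1; (-e1)*w = 5 + e1.
Sum: 14/3 + 8/3*e1; translating back through the correspondence:
Answer: 14/3 + 8/3*i


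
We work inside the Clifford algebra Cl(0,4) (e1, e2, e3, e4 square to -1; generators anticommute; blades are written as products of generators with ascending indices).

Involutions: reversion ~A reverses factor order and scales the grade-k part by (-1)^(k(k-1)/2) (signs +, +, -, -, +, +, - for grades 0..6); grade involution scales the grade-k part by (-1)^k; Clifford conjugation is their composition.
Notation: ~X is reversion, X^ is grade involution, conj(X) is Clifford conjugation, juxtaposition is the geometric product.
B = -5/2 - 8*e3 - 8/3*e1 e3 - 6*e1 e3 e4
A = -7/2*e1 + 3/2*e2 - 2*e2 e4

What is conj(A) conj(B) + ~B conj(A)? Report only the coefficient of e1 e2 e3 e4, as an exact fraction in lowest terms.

first term: -35/4*e1 + 15/4*e2 - 28/3*e3 + 28*e1 e3 - 12*e2 e3 - 5*e2 e4 + 21*e3 e4 - 8*e1 e2 e3 - 16*e2 e3 e4 - 43/3*e1 e2 e3 e4
second term: -35/4*e1 + 15/4*e2 + 28/3*e3 + 28*e1 e3 - 12*e2 e3 - 5*e2 e4 - 21*e3 e4 - 8*e1 e2 e3 + 16*e2 e3 e4 - 43/3*e1 e2 e3 e4
Answer: -86/3


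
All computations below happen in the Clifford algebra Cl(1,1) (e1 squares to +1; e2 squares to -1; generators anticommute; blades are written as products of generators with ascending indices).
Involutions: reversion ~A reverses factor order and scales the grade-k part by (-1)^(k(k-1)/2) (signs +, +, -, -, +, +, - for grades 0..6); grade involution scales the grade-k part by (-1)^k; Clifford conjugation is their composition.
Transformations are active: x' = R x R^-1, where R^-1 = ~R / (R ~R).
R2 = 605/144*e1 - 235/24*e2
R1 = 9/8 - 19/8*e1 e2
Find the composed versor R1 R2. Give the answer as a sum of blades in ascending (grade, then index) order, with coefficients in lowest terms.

Distribute over the terms of R1 (each basis-blade product reordered to ascending indices, repeated generators contracted through their squares):
(9/8) R2 = 605/128*e1 - 705/64*e2
(-19/8*e1 e2) R2 = -4465/192*e1 + 11495/1152*e2
Summing the partial products and collecting blades:
Answer: -7115/384*e1 - 1195/1152*e2


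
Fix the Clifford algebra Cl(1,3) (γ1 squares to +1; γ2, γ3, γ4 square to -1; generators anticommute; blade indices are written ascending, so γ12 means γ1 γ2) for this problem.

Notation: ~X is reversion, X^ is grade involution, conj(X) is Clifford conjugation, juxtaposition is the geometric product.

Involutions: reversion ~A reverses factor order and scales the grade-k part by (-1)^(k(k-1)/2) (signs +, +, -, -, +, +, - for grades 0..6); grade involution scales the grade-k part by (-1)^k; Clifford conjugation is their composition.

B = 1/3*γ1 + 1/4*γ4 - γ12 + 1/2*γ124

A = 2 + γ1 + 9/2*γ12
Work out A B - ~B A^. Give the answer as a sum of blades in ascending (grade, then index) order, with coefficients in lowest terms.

first term: -25/6 + 2/3*γ1 - 5/2*γ2 + 11/4*γ4 - 2*γ12 + 1/4*γ14 + 1/2*γ24 + 17/8*γ124
second term: 25/6 + 2/3*γ1 + 5/2*γ2 - 7/4*γ4 + 2*γ12 + 1/4*γ14 + 1/2*γ24 + 1/8*γ124
Answer: -25/3 - 5*γ2 + 9/2*γ4 - 4*γ12 + 2*γ124


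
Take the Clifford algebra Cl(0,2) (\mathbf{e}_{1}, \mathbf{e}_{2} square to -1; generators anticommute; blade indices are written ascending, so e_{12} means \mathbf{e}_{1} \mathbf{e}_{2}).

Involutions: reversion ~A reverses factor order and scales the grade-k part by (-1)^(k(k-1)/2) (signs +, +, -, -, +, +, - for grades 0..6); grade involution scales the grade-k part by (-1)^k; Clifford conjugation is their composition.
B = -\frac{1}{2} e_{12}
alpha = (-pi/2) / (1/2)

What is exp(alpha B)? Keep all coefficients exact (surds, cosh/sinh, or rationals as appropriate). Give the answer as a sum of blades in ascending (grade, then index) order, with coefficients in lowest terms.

B^2 = (-\frac{1}{2})^2*(e_{12})^2 = \frac{1}{4}*(-1) = -\frac{1}{4} (a basis 2-blade squares to minus the product of its generators' squares).
B^2 = -\frac{1}{4} — a negative square means the series sums to a rotation: l = \frac{1}{2}, alpha*l = - \frac{\pi}{2}, so exp(alpha B) = cos(- \frac{\pi}{2}) + (sin(- \frac{\pi}{2})/(\frac{1}{2}))*B = 0 + (-2)*B.
Answer: e_{12}


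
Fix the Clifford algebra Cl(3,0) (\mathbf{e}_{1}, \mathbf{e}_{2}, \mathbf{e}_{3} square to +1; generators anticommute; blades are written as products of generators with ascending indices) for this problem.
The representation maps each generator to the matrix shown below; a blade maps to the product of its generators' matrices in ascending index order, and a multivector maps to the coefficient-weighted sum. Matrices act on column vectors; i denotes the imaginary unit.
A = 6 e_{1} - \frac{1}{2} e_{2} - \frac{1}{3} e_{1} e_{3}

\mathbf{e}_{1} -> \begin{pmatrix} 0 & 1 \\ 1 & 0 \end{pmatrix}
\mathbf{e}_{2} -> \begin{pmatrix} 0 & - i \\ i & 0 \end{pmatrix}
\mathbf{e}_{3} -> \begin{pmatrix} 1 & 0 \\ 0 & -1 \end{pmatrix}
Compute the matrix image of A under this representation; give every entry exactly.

Bivector images (products of the table entries): rho(e_{1} e_{3}) = rho(\mathbf{e}_{1})rho(\mathbf{e}_{3}) = \begin{pmatrix} 0 & -1 \\ 1 & 0 \end{pmatrix}.
M = (6)*rho(e_{1}) + (-\frac{1}{2})*rho(e_{2}) + (-\frac{1}{3})*rho(e_{1} e_{3}), summed entrywise:
Answer: \begin{pmatrix} 0 & \frac{19}{3} + \frac{i}{2} \\ \frac{17}{3} - \frac{i}{2} & 0 \end{pmatrix}


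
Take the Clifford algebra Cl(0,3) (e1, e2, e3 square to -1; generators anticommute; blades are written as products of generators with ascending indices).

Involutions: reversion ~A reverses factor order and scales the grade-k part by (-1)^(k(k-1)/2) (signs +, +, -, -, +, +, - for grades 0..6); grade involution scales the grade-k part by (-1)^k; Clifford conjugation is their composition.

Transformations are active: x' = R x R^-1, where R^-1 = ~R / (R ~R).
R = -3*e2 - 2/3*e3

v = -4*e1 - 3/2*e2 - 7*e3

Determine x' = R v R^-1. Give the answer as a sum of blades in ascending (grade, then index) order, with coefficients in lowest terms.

~R = -3*e2 - 2/3*e3, and R ~R = -85/9, so R^-1 = ~R / (-85/9).
R v = -55/6 - 12*e1 e2 - 8/3*e1 e3 + 20*e2 e3
Answer: 4*e1 - 147/34*e2 + 97/17*e3


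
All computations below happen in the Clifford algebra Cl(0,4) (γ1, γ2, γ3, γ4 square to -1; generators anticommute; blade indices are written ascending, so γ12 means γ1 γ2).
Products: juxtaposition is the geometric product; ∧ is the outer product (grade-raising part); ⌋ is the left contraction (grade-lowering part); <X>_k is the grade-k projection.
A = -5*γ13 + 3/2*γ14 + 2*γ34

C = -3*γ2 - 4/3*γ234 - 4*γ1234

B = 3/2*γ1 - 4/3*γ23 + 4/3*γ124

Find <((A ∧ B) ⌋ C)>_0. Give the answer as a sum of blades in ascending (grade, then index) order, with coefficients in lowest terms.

step 1: 3*γ134 - 2*γ1234
step 2: 8 - 12*γ2
step 3: 8
Answer: 8


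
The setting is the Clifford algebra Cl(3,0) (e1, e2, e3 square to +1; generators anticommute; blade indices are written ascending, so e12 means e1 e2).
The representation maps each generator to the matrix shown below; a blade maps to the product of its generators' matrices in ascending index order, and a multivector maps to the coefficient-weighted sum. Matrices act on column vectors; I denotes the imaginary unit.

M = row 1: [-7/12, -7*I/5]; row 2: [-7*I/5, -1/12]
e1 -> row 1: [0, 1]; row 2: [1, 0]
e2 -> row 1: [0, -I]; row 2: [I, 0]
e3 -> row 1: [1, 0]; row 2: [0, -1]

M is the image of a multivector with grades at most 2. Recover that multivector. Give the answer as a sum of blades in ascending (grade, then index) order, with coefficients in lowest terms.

Method: 1, rho(e1), rho(e2), rho(e3) form a trace-orthogonal basis of the 2x2 complex matrices (tr(X Y) = 2 if X = Y, else 0), so M = m0*1 + m1*rho(e1) + m2*rho(e2) + m3*rho(e3) with m0 = tr(M)/2 = -1/3, m1 = tr(M rho(e1))/2 = -7*I/5, m2 = tr(M rho(e2))/2 = 0, m3 = tr(M rho(e3))/2 = -1/4.
Multiplying table entries, the bivector images are rho(e12) = I*rho(e3), rho(e13) = -I*rho(e2), rho(e23) = I*rho(e1); with real blade coefficients the real parts of m0..m3 are the coefficients of 1, e1, e2, e3 and the imaginary parts give the bivectors (e23: Im m1, e13: -Im m2, e12: Im m3).
Answer: -1/3 - 1/4*e3 - 7/5*e23


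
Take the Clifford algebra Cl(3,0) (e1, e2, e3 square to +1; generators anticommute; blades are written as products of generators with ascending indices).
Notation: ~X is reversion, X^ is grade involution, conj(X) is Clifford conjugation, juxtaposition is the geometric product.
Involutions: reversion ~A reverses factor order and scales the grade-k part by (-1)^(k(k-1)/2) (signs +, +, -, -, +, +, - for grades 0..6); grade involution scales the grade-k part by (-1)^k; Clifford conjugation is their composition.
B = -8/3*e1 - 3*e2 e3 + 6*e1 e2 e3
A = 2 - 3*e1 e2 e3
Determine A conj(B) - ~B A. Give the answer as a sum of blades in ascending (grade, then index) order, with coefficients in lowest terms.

first term: 18 + 43/3*e1 - 2*e2 e3 + 12*e1 e2 e3
second term: -18 + 11/3*e1 + 14*e2 e3 - 12*e1 e2 e3
Answer: 36 + 32/3*e1 - 16*e2 e3 + 24*e1 e2 e3


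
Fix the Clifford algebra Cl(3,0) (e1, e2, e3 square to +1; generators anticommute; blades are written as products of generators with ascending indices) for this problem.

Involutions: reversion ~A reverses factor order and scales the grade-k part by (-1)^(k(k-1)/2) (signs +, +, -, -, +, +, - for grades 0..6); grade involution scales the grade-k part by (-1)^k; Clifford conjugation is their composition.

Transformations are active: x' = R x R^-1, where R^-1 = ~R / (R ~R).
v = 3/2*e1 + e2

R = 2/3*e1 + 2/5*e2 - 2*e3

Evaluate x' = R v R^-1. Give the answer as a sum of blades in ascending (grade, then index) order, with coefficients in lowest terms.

~R = 2/3*e1 + 2/5*e2 - 2*e3, and R ~R = 1036/225, so R^-1 = ~R / (1036/225).
R v = 7/5 + 1/15*e1 e2 + 3*e1 e3 + 2*e2 e3
Answer: -81/74*e1 - 28/37*e2 - 45/37*e3


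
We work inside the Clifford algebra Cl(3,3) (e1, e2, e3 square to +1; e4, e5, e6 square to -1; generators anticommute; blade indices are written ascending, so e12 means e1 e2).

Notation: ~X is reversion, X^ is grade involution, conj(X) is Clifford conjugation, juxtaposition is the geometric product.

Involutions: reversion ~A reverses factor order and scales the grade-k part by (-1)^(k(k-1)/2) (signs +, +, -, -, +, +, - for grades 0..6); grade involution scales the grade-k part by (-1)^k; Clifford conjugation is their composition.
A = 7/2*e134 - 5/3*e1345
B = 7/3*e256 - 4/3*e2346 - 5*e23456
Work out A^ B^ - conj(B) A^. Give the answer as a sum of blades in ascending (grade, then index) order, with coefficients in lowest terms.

first term: -11/3*e126 - 355/18*e1256 + 35/9*e12346 + 49/6*e123456
second term: 13*e126 + 275/18*e1256 + 35/9*e12346 + 49/6*e123456
Answer: -50/3*e126 - 35*e1256


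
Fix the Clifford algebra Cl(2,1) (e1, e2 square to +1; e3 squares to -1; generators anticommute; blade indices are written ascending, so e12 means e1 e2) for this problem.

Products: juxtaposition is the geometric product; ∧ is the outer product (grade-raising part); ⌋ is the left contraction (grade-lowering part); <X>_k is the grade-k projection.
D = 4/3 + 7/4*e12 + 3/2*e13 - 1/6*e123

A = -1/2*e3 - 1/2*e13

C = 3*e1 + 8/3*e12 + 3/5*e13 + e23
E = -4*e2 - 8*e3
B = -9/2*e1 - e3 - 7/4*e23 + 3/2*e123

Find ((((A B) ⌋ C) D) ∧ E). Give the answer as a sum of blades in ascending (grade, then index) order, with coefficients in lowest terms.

step 1: -1/2 - 1/2*e1 + 13/8*e2 - 9/4*e3 + 13/8*e12 - 9/4*e13
step 2: -431/60 - 431/60*e1 - 43/12*e2 + 53/40*e3 - 4/3*e12 - 3/10*e13 - 1/2*e23
step 3: -277/36 - 89/72*e1 - 12527/720*e2 - 3323/360*e3 - 602/45*e12 - 3923/360*e13 + 361/180*e23 + 12803/1440*e123
step 4: 277/9*e2 + 554/9*e3 + 89/18*e12 + 89/9*e13 + 1534/15*e23 + 1903/30*e123
Answer: 277/9*e2 + 554/9*e3 + 89/18*e12 + 89/9*e13 + 1534/15*e23 + 1903/30*e123


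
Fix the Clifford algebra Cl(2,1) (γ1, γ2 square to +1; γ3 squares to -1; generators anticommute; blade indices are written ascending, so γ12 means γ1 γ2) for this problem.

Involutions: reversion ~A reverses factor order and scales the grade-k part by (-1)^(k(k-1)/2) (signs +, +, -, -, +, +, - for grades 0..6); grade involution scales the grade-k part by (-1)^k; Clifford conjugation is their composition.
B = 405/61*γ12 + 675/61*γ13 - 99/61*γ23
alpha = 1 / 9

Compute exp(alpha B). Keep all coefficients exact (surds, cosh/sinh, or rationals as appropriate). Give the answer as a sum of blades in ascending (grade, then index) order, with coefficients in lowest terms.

B^2 term by term: the squares give (405/61)^2*(γ12)^2 + (675/61)^2*(γ13)^2 + (-99/61)^2*(γ23)^2 = 164025/3721*(-1) + 455625/3721*(+1) + 9801/3721*(+1) = 81 (each basis 2-blade squares to minus the product of its generators' squares); cross terms between blades sharing an index anticommute and cancel. So B^2 = 81.
B^2 = 81 — the series telescopes hyperbolically here: l = 9, alpha*l = 1, so exp(alpha B) = cosh(1) + (sinh(1)/9)*B = cosh(1) + (sinh(1)/9)*B.
Answer: cosh(1) + 45*sinh(1)/61*γ12 + 75*sinh(1)/61*γ13 - 11*sinh(1)/61*γ23
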